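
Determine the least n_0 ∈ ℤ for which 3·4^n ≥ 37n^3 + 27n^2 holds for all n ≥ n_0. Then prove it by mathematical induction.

At n = 5: 3072 < 5300, so the inequality fails and n_0 ≥ 6. We prove 3·4^n ≥ 37n^3 + 27n^2 for all n ≥ 6.
Base step (n = 6): 3·4^n = 12288 and 37n^3 + 27n^2 = 8964, so 12288 ≥ 8964.
Suppose the result is true for n = j, so 3·4^j ≥ 37j^3 + 27j^2.
Then 3·4^(j + 1) = 4·(3·4^j) ≥ 4·(37j^3 + 27j^2).
Also, for j ≥ 6 we have 4·(37j^3 + 27j^2) ≥ 37(j+1)^3 + 27(j+1)^2, since 4·(37j^3 + 27j^2) − (37(j+1)^3 + 27(j+1)^2) = 111j^3 - 30j^2 - 165j - 64, which is nonnegative for all j ≥ 6.
Combining, 3·4^(j + 1) ≥ 37(j+1)^3 + 27(j+1)^2.
By the principle of mathematical induction, the result holds for all n ≥ 6.
Hence the smallest such n_0 is 6.

n_0 = 6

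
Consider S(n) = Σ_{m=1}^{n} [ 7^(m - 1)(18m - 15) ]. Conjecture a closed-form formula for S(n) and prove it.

We claim S(n) = 3·7^n(n - 1) + 3 for all n ≥ 1.
When n = 1: S(1) = 3, and the closed form gives 3. They agree.
Inductive step: assume the claim holds for n = m, so S(m) = 3·7^m(m - 1) + 3.
Then S(m+1) = S(m) + (7^m(18m + 3)) = (3·7^m(m - 1) + 3) + (7^m(18m + 3)).
Simplifying, S(m+1) = 21·7^m·m + 3 = 3·7^(m+1)((m+1) - 1) + 3,
which is the closed form with n = m+1.
By induction, the statement is established for all n ≥ 1.

S(n) = 3·7^n(n - 1) + 3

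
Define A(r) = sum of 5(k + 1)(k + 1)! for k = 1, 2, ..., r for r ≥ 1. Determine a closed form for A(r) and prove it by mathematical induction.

A(r) = 5(r + 2)! - 10

We claim A(r) = 5(r + 2)! - 10 for all r ≥ 1.
Base case (r = 1): A(1) = 20, and the closed form gives 20. They agree.
Inductive step: suppose the statement holds for some k ≥ 1, so A(k) = 5(k + 2)! - 10.
Then A(k+1) = A(k) + (5(k + 2)(k + 2)!) = (5(k + 2)! - 10) + (5(k + 2)(k + 2)!).
Simplifying, A(k+1) = 5((k+1) + 2)! - 10,
which is the closed form with r = k+1.
By induction, the statement is established for all r ≥ 1.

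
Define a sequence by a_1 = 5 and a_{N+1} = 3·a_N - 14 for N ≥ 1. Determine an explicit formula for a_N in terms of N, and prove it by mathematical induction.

Computing the first terms: a_1 = 5, a_2 = 1, a_3 = -11. This suggests a_N = -2·3^(N - 1) + 7.
Base case (N = 1): the formula gives 5 = 5 = a_1.
Suppose the result is true for N = m, so a_m = -2·3^(m - 1) + 7.
Then a_{m+1} = 3·a_m - 14 = 3·(-2·3^(m - 1) + 7) - 14 = -2·3^m + 7 = -2·3^((m+1) - 1) + 7,
which is the claimed formula at N = m+1.
By induction, the statement is established for all N ≥ 1.

a_N = -2·3^(N - 1) + 7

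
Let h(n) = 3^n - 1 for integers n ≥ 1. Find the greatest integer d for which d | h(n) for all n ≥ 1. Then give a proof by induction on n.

d = 2

Computing the first values: h(1) = 2 and h(2) = 8; gcd(2, 8) = 2, so d ≤ 2.
We prove 2 | 3^n - 1 for all n ≥ 1 by induction on n.
When n = 1: h(1) = 2 = 2·(1), so 2 | h(1).
Inductive step: assume the claim holds for n = j, i.e. 2 | h(j). Then
3^{j+1} − 1^{j+1} = 3·3^j − 1·1^j = 3·(3^j − 1^j) + (2)·1^j. The first term is divisible by 2 by the inductive hypothesis, and the second term (2)·1^j is divisible by 2 since 2 | 2. Hence 2 | h(j+1).
By the principle of mathematical induction, the result holds for all n ≥ 1.
Therefore the largest such d is 2.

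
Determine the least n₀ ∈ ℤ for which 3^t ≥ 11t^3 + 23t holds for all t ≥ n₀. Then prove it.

n₀ = 8

At t = 7: 2187 < 3934, so the inequality fails and n₀ ≥ 8. We prove 3^t ≥ 11t^3 + 23t for all t ≥ 8.
Base step (t = 8): 3^t = 6561 and 11t^3 + 23t = 5816, so 6561 ≥ 5816.
Inductive step: assume the claim holds for t = k, so 3^k ≥ 11k^3 + 23k.
Then 3^(k + 1) = 3·(3^k) ≥ 3·(11k^3 + 23k).
Also, for k ≥ 8 we have 3·(11k^3 + 23k) ≥ 11(k+1)^3 + 23(k+1), since 3·(11k^3 + 23k) − (11(k+1)^3 + 23(k+1)) = 22k^3 - 33k^2 + 13k - 34, which is nonnegative for all k ≥ 8.
Combining, 3^(k + 1) ≥ 11(k+1)^3 + 23(k+1).
Hence, by induction on t, the claim holds for every t ≥ 8.
Hence the smallest such n₀ is 8.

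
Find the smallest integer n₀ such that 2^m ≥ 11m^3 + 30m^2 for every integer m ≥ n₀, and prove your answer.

At m = 15: 32768 < 43875, so the inequality fails and n₀ ≥ 16. We prove 2^m ≥ 11m^3 + 30m^2 for all m ≥ 16.
When m = 16: 2^m = 65536 and 11m^3 + 30m^2 = 52736, so 65536 ≥ 52736.
For the inductive step, assume it holds for an arbitrary j ≥ 16, so 2^j ≥ 11j^3 + 30j^2.
Then 2^(j + 1) = 2·(2^j) ≥ 2·(11j^3 + 30j^2).
Also, for j ≥ 16 we have 2·(11j^3 + 30j^2) ≥ 11(j+1)^3 + 30(j+1)^2, since 2·(11j^3 + 30j^2) − (11(j+1)^3 + 30(j+1)^2) = 11j^3 - 3j^2 - 93j - 41, which is nonnegative for all j ≥ 16.
Combining, 2^(j + 1) ≥ 11(j+1)^3 + 30(j+1)^2.
This completes the induction.
Hence the smallest such n₀ is 16.

n₀ = 16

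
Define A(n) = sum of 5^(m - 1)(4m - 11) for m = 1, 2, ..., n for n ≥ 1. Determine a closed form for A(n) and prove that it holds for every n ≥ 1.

A(n) = 5^n(n - 3) + 3

We claim A(n) = 5^n(n - 3) + 3 for all n ≥ 1.
Base step (n = 1): A(1) = -7, and the closed form gives -7. They agree.
Inductive step: suppose the statement holds for some m ≥ 1, so A(m) = 5^m(m - 3) + 3.
Then A(m+1) = A(m) + (5^m(4m - 7)) = (5^m(m - 3) + 3) + (5^m(4m - 7)).
Simplifying, A(m+1) = 5·5^m·m - 10·5^m + 3 = 5^(m+1)((m+1) - 3) + 3,
which is the closed form with n = m+1.
By the principle of mathematical induction, the result holds for all n ≥ 1.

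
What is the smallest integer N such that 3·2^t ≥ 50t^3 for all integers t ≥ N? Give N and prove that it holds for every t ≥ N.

At t = 16: 196608 < 204800, so the inequality fails and N ≥ 17. We prove 3·2^t ≥ 50t^3 for all t ≥ 17.
Base case (t = 17): 3·2^t = 393216 and 50t^3 = 245650, so 393216 ≥ 245650.
Inductive step: suppose the statement holds for some r ≥ 17, so 3·2^r ≥ 50r^3.
Then 3·2^(r + 1) = 2·(3·2^r) ≥ 2·(50r^3).
Also, for r ≥ 17 we have 2·(50r^3) ≥ 50(r+1)^3, since 2 ≥ (1 + 1/r)^3 for all r ≥ 17.
Combining, 3·2^(r + 1) ≥ 50(r+1)^3.
By induction, the statement is established for all t ≥ 17.
Hence the smallest such N is 17.

N = 17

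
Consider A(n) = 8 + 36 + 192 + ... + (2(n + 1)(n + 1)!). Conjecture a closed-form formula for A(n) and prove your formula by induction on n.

A(n) = 2(n + 2)! - 4

We claim A(n) = 2(n + 2)! - 4 for all n ≥ 1.
Base step (n = 1): A(1) = 8, and the closed form gives 8. They agree.
Suppose the result is true for n = j, so A(j) = 2(j + 2)! - 4.
Then A(j+1) = A(j) + (2(j + 2)(j + 2)!) = (2(j + 2)! - 4) + (2(j + 2)(j + 2)!).
Simplifying, A(j+1) = 2((j+1) + 2)! - 4,
which is the closed form with n = j+1.
Hence, by induction on n, the claim holds for every n ≥ 1.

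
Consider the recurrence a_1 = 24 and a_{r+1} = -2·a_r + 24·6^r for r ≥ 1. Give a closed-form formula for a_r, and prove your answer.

a_r = -3(-2)^r + 3·6^r

Computing the first terms: a_1 = 24, a_2 = 96, a_3 = 672. This suggests a_r = -3(-2)^r + 3·6^r.
When r = 1: the formula gives 24 = 24 = a_1.
Inductive step: assume the claim holds for r = j, so a_j = -3(-2)^j + 3·6^j.
Then a_{j+1} = -2·a_j + 24·6^j = -2·(-3(-2)^j + 3·6^j) + 24·6^j = -3(-2)^(j + 1) + 3·6^(j + 1),
which is the claimed formula at r = j+1.
By the principle of mathematical induction, the result holds for all r ≥ 1.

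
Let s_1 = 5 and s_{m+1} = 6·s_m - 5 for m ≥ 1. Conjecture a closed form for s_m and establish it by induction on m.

s_m = 4·6^(m - 1) + 1

Computing the first terms: s_1 = 5, s_2 = 25, s_3 = 145. This suggests s_m = 4·6^(m - 1) + 1.
Base step (m = 1): the formula gives 5 = 5 = s_1.
Inductive step: assume the claim holds for m = r, so s_r = 4·6^(r - 1) + 1.
Then s_{r+1} = 6·s_r - 5 = 6·(4·6^(r - 1) + 1) - 5 = 4·6^r + 1 = 4·6^((r+1) - 1) + 1,
which is the claimed formula at m = r+1.
By the principle of mathematical induction, the result holds for all m ≥ 1.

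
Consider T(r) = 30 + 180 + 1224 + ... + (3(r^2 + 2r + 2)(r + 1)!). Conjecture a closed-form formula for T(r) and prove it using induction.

T(r) = (3r + 3)(r + 2)! - 6

We claim T(r) = (3r + 3)(r + 2)! - 6 for all r ≥ 1.
For the base case r = 1: T(1) = 30, and the closed form gives 30. They agree.
For the inductive step, assume it holds for an arbitrary m ≥ 1, so T(m) = (3m + 3)(m + 2)! - 6.
Then T(m+1) = T(m) + (3(m^2 + 4m + 5)(m + 2)!) = ((3m + 3)(m + 2)! - 6) + (3(m^2 + 4m + 5)(m + 2)!).
Simplifying, T(m+1) = (3(m+1) + 3)((m+1) + 2)! - 6,
which is the closed form with r = m+1.
By induction, the statement is established for all r ≥ 1.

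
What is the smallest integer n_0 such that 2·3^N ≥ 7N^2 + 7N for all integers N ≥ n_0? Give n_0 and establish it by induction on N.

At N = 3: 54 < 84, so the inequality fails and n_0 ≥ 4. We prove 2·3^N ≥ 7N^2 + 7N for all N ≥ 4.
Base step (N = 4): 2·3^N = 162 and 7N^2 + 7N = 140, so 162 ≥ 140.
For the inductive step, assume it holds for an arbitrary k ≥ 4, so 2·3^k ≥ 7k^2 + 7k.
Then 2·3^(k + 1) = 3·(2·3^k) ≥ 3·(7k^2 + 7k).
Also, for k ≥ 4 we have 3·(7k^2 + 7k) ≥ 7(k+1)^2 + 7(k+1), since 3·(7k^2 + 7k) − (7(k+1)^2 + 7(k+1)) = 14k^2 - 14, which is nonnegative for all k ≥ 4.
Combining, 2·3^(k + 1) ≥ 7(k+1)^2 + 7(k+1).
By induction, the statement is established for all N ≥ 4.
Hence the smallest such n_0 is 4.

n_0 = 4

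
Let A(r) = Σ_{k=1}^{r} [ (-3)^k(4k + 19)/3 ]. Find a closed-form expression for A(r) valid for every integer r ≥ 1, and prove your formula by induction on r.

A(r) = (-3)^r(r + 5) - 5

We claim A(r) = (-3)^r(r + 5) - 5 for all r ≥ 1.
Base step (r = 1): A(1) = -23, and the closed form gives -23. They agree.
Inductive step: assume the claim holds for r = k, so A(k) = (-3)^k(k + 5) - 5.
Then A(k+1) = A(k) + ((-3)^k(-4k - 23)) = ((-3)^k(k + 5) - 5) + ((-3)^k(-4k - 23)).
Simplifying, A(k+1) = -3(-3)^k·k - 18(-3)^k - 5 = (-3)^(k+1)((k+1) + 5) - 5,
which is the closed form with r = k+1.
By the principle of mathematical induction, the result holds for all r ≥ 1.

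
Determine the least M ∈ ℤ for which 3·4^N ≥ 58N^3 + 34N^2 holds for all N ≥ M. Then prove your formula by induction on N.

At N = 6: 12288 < 13752, so the inequality fails and M ≥ 7. We prove 3·4^N ≥ 58N^3 + 34N^2 for all N ≥ 7.
Base case (N = 7): 3·4^N = 49152 and 58N^3 + 34N^2 = 21560, so 49152 ≥ 21560.
Inductive step: suppose the statement holds for some m ≥ 7, so 3·4^m ≥ 58m^3 + 34m^2.
Then 3·4^(m + 1) = 4·(3·4^m) ≥ 4·(58m^3 + 34m^2).
Also, for m ≥ 7 we have 4·(58m^3 + 34m^2) ≥ 58(m+1)^3 + 34(m+1)^2, since 4·(58m^3 + 34m^2) − (58(m+1)^3 + 34(m+1)^2) = 174m^3 - 72m^2 - 242m - 92, which is nonnegative for all m ≥ 7.
Combining, 3·4^(m + 1) ≥ 58(m+1)^3 + 34(m+1)^2.
By induction, the statement is established for all N ≥ 7.
Hence the smallest such M is 7.

M = 7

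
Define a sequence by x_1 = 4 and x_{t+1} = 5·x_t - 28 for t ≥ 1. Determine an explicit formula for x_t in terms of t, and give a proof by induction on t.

Computing the first terms: x_1 = 4, x_2 = -8, x_3 = -68. This suggests x_t = -3·5^(t - 1) + 7.
Base step (t = 1): the formula gives 4 = 4 = x_1.
Inductive step: suppose the statement holds for some j ≥ 1, so x_j = -3·5^(j - 1) + 7.
Then x_{j+1} = 5·x_j - 28 = 5·(-3·5^(j - 1) + 7) - 28 = -3·5^j + 7 = -3·5^((j+1) - 1) + 7,
which is the claimed formula at t = j+1.
By the principle of mathematical induction, the result holds for all t ≥ 1.

x_t = -3·5^(t - 1) + 7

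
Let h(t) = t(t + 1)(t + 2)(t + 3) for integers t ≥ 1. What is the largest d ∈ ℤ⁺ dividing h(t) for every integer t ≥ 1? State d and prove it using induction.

d = 24

Computing the first values: h(1) = 24 and h(2) = 120; gcd(24, 120) = 24, so d ≤ 24.
We prove 24 | t(t + 1)(t + 2)(t + 3) for all t ≥ 1 by induction on t.
When t = 1: h(1) = 24 = 24·(1), so 24 | h(1).
Inductive step: suppose the statement holds for some j ≥ 1, i.e. 24 | h(j). Then
h(j+1) − h(j) = (j+1)·(j+2)·(j+3)·(j+4) − j·(j+1)·(j+2)·(j+3) = (j+1)·(j+2)·(j+3)·[(j+4) − j] = 4·(j+1)·(j+2)·(j+3). The product of 3 consecutive integers is divisible by (3)! = 6, so h(j+1) − h(j) is divisible by 4·6 = 24. By the inductive hypothesis 24 | h(j), hence 24 | h(j+1).
By the principle of mathematical induction, the result holds for all t ≥ 1.
Therefore the largest such d is 24.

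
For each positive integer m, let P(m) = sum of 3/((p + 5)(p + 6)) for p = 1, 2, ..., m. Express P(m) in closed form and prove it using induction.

We claim P(m) = m/(2(m + 6)) for all m ≥ 1.
Base case (m = 1): P(1) = 1/14, and the closed form gives 1/14. They agree.
Inductive step: suppose the statement holds for some p ≥ 1, so P(p) = p/(2(p + 6)).
Then P(p+1) = P(p) + (3/((p + 6)(p + 7))) = (p/(2(p + 6))) + (3/((p + 6)(p + 7))).
Simplifying, P(p+1) = (p + 1)/(2(p + 7)) = (p+1)/(2((p+1) + 6)),
which is the closed form with m = p+1.
By induction, the statement is established for all m ≥ 1.

P(m) = m/(2(m + 6))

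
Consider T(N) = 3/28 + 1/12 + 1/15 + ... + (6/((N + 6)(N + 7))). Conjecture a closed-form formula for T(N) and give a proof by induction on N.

T(N) = 6N/(7(N + 7))

We claim T(N) = 6N/(7(N + 7)) for all N ≥ 1.
When N = 1: T(1) = 3/28, and the closed form gives 3/28. They agree.
Inductive step: assume the claim holds for N = k, so T(k) = 6k/(7(k + 7)).
Then T(k+1) = T(k) + (6/((k + 7)(k + 8))) = (6k/(7(k + 7))) + (6/((k + 7)(k + 8))).
Simplifying, T(k+1) = 6(k + 1)/(7(k + 8)) = 6(k+1)/(7((k+1) + 7)),
which is the closed form with N = k+1.
By induction, the statement is established for all N ≥ 1.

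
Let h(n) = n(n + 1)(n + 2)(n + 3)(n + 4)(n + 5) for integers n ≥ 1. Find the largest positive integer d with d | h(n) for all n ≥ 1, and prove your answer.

Computing the first values: h(1) = 720 and h(2) = 5040; gcd(720, 5040) = 720, so d ≤ 720.
We prove 720 | n(n + 1)(n + 2)(n + 3)(n + 4)(n + 5) for all n ≥ 1 by induction on n.
Base case (n = 1): h(1) = 720 = 720·(1), so 720 | h(1).
Inductive step: assume the claim holds for n = j, i.e. 720 | h(j). Then
h(j+1) − h(j) = (j+1)·(j+2)·(j+3)·(j+4)·(j+5)·(j+6) − j·(j+1)·(j+2)·(j+3)·(j+4)·(j+5) = (j+1)·(j+2)·(j+3)·(j+4)·(j+5)·[(j+6) − j] = 6·(j+1)·(j+2)·(j+3)·(j+4)·(j+5). The product of 5 consecutive integers is divisible by (5)! = 120, so h(j+1) − h(j) is divisible by 6·120 = 720. By the inductive hypothesis 720 | h(j), hence 720 | h(j+1).
Hence, by induction on n, the claim holds for every n ≥ 1.
Therefore the largest such d is 720.

d = 720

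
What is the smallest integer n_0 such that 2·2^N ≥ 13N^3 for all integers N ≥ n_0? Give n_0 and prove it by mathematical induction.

At N = 14: 32768 < 35672, so the inequality fails and n_0 ≥ 15. We prove 2·2^N ≥ 13N^3 for all N ≥ 15.
For the base case N = 15: 2·2^N = 65536 and 13N^3 = 43875, so 65536 ≥ 43875.
Inductive step: suppose the statement holds for some p ≥ 15, so 2·2^p ≥ 13p^3.
Then 2·2^(p + 1) = 2·(2·2^p) ≥ 2·(13p^3).
Also, for p ≥ 15 we have 2·(13p^3) ≥ 13(p+1)^3, since 2 ≥ (1 + 1/p)^3 for all p ≥ 15.
Combining, 2·2^(p + 1) ≥ 13(p+1)^3.
This completes the induction.
Hence the smallest such n_0 is 15.

n_0 = 15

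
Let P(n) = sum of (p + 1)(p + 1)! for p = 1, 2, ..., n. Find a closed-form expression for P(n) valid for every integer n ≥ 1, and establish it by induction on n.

P(n) = (n + 2)! - 2

We claim P(n) = (n + 2)! - 2 for all n ≥ 1.
When n = 1: P(1) = 4, and the closed form gives 4. They agree.
Inductive step: assume the claim holds for n = p, so P(p) = (p + 2)! - 2.
Then P(p+1) = P(p) + ((p + 2)(p + 2)!) = ((p + 2)! - 2) + ((p + 2)(p + 2)!).
Simplifying, P(p+1) = ((p+1) + 2)! - 2,
which is the closed form with n = p+1.
By the principle of mathematical induction, the result holds for all n ≥ 1.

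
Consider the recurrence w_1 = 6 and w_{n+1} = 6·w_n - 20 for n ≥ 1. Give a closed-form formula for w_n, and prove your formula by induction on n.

w_n = 2·6^(n - 1) + 4

Computing the first terms: w_1 = 6, w_2 = 16, w_3 = 76. This suggests w_n = 2·6^(n - 1) + 4.
Base case (n = 1): the formula gives 6 = 6 = w_1.
Inductive step: assume the claim holds for n = k, so w_k = 2·6^(k - 1) + 4.
Then w_{k+1} = 6·w_k - 20 = 6·(2·6^(k - 1) + 4) - 20 = 2·6^k + 4 = 2·6^((k+1) - 1) + 4,
which is the claimed formula at n = k+1.
By the principle of mathematical induction, the result holds for all n ≥ 1.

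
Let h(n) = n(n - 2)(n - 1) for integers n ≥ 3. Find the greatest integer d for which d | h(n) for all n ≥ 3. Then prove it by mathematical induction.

d = 6

Computing the first values: h(3) = 6 and h(4) = 24; gcd(6, 24) = 6, so d ≤ 6.
We prove 6 | n(n - 2)(n - 1) for all n ≥ 3 by induction on n.
Base step (n = 3): h(3) = 6 = 6·(1), so 6 | h(3).
For the inductive step, assume it holds for an arbitrary i ≥ 3, i.e. 6 | h(i). Then
h(i+1) − h(i) = (i-1)·i·(i+1) − (i-2)·(i-1)·i = (i-1)·i·[(i+1) − (i-2)] = 3·(i-1)·i. The product of 2 consecutive integers is divisible by (2)! = 2, so h(i+1) − h(i) is divisible by 3·2 = 6. By the inductive hypothesis 6 | h(i), hence 6 | h(i+1).
This completes the induction.
Therefore the largest such d is 6.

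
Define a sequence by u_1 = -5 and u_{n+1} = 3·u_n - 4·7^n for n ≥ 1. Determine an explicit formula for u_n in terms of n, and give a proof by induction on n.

u_n = 2·3^(n - 1) - 7^n

Computing the first terms: u_1 = -5, u_2 = -43, u_3 = -325. This suggests u_n = 2·3^(n - 1) - 7^n.
Base case (n = 1): the formula gives -5 = -5 = u_1.
Inductive step: assume the claim holds for n = j, so u_j = 2·3^(j - 1) - 7^j.
Then u_{j+1} = 3·u_j - 4·7^j = 3·(2·3^(j - 1) - 7^j) - 4·7^j = 2·3^j - 7^(j + 1) = 2·3^((j+1) - 1) - 7^(j+1),
which is the claimed formula at n = j+1.
By the principle of mathematical induction, the result holds for all n ≥ 1.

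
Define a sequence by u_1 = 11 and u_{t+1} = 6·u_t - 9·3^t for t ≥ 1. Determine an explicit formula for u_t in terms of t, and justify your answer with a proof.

u_t = 3^(t + 1) + 2·6^(t - 1)

Computing the first terms: u_1 = 11, u_2 = 39, u_3 = 153. This suggests u_t = 3^(t + 1) + 2·6^(t - 1).
For the base case t = 1: the formula gives 11 = 11 = u_1.
Suppose the result is true for t = p, so u_p = 3^(p + 1) + 2·6^(p - 1).
Then u_{p+1} = 6·u_p - 9·3^p = 6·(3^(p + 1) + 2·6^(p - 1)) - 9·3^p = 3^(p + 2) + 2·6^p = 3^((p+1) + 1) + 2·6^((p+1) - 1),
which is the claimed formula at t = p+1.
This completes the induction.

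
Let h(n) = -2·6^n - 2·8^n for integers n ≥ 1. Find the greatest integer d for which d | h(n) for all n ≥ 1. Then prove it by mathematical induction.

Computing the first values: h(1) = -28 and h(2) = -200; gcd(-28, -200) = 4, so d ≤ 4.
We prove 4 | -2·6^n - 2·8^n for all n ≥ 1 by induction on n.
For the base case n = 1: h(1) = -28 = 4·(-7), so 4 | h(1).
Inductive step: suppose the statement holds for some i ≥ 1, i.e. 4 | h(i). Then
h(i+1) − 8·h(i) = (-2·6^(i+1) - 2·8^(i+1)) − 8·(-2·6^i - 2·8^i) = (-2)·6^i·(6 − 8) = (4)·6^i. Since 4 | h(i) by the inductive hypothesis, 4 | 8·h(i); and 4 | 4 since 4 = 4·1. Therefore 4 | h(i+1).
By the principle of mathematical induction, the result holds for all n ≥ 1.
Therefore the largest such d is 4.

d = 4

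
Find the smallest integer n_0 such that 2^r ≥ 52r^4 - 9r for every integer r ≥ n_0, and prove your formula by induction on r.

At r = 24: 16777216 < 17252136, so the inequality fails and n_0 ≥ 25. We prove 2^r ≥ 52r^4 - 9r for all r ≥ 25.
When r = 25: 2^r = 33554432 and 52r^4 - 9r = 20312275, so 33554432 ≥ 20312275.
Inductive step: suppose the statement holds for some j ≥ 25, so 2^j ≥ 52j^4 - 9j.
Then 2^(j + 1) = 2·(2^j) ≥ 2·(52j^4 - 9j).
Also, for j ≥ 25 we have 2·(52j^4 - 9j) ≥ 52(j+1)^4 - 9(j+1), since 2·(52j^4 - 9j) − (52(j+1)^4 - 9(j+1)) = 52j^4 - 208j^3 - 312j^2 - 217j - 43, which is nonnegative for all j ≥ 25.
Combining, 2^(j + 1) ≥ 52(j+1)^4 - 9(j+1).
This completes the induction.
Hence the smallest such n_0 is 25.

n_0 = 25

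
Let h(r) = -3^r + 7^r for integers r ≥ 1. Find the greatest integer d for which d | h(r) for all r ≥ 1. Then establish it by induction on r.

Computing the first values: h(1) = 4 and h(2) = 40; gcd(4, 40) = 4, so d ≤ 4.
We prove 4 | -3^r + 7^r for all r ≥ 1 by induction on r.
Base case (r = 1): h(1) = 4 = 4·(1), so 4 | h(1).
Suppose the result is true for r = j, i.e. 4 | h(j). Then
7^{j+1} − 3^{j+1} = 7·7^j − 3·3^j = 7·(7^j − 3^j) + (4)·3^j. The first term is divisible by 4 by the inductive hypothesis, and the second term (4)·3^j is divisible by 4 since 4 | 4. Hence 4 | h(j+1).
By the principle of mathematical induction, the result holds for all r ≥ 1.
Therefore the largest such d is 4.

d = 4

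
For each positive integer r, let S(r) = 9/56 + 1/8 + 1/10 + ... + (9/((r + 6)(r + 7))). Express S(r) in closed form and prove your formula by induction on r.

S(r) = 9r/(7(r + 7))

We claim S(r) = 9r/(7(r + 7)) for all r ≥ 1.
Base step (r = 1): S(1) = 9/56, and the closed form gives 9/56. They agree.
Inductive step: suppose the statement holds for some m ≥ 1, so S(m) = 9m/(7(m + 7)).
Then S(m+1) = S(m) + (9/((m + 7)(m + 8))) = (9m/(7(m + 7))) + (9/((m + 7)(m + 8))).
Simplifying, S(m+1) = 9(m + 1)/(7(m + 8)) = 9(m+1)/(7((m+1) + 7)),
which is the closed form with r = m+1.
Hence, by induction on r, the claim holds for every r ≥ 1.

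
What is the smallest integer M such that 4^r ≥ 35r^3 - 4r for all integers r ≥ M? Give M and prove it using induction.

At r = 6: 4096 < 7536, so the inequality fails and M ≥ 7. We prove 4^r ≥ 35r^3 - 4r for all r ≥ 7.
When r = 7: 4^r = 16384 and 35r^3 - 4r = 11977, so 16384 ≥ 11977.
Suppose the result is true for r = p, so 4^p ≥ 35p^3 - 4p.
Then 4^(p + 1) = 4·(4^p) ≥ 4·(35p^3 - 4p).
Also, for p ≥ 7 we have 4·(35p^3 - 4p) ≥ 35(p+1)^3 - 4(p+1), since 4·(35p^3 - 4p) − (35(p+1)^3 - 4(p+1)) = 105p^3 - 105p^2 - 117p - 31, which is nonnegative for all p ≥ 7.
Combining, 4^(p + 1) ≥ 35(p+1)^3 - 4(p+1).
By induction, the statement is established for all r ≥ 7.
Hence the smallest such M is 7.

M = 7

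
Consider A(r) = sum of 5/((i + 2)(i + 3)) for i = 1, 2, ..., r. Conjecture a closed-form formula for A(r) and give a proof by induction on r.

A(r) = 5r/(3(r + 3))

We claim A(r) = 5r/(3(r + 3)) for all r ≥ 1.
Base step (r = 1): A(1) = 5/12, and the closed form gives 5/12. They agree.
Inductive step: suppose the statement holds for some i ≥ 1, so A(i) = 5i/(3(i + 3)).
Then A(i+1) = A(i) + (5/((i + 3)(i + 4))) = (5i/(3(i + 3))) + (5/((i + 3)(i + 4))).
Simplifying, A(i+1) = 5(i + 1)/(3(i + 4)) = 5(i+1)/(3((i+1) + 3)),
which is the closed form with r = i+1.
By induction, the statement is established for all r ≥ 1.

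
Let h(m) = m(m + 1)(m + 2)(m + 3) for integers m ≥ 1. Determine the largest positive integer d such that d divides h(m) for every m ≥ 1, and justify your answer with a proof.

d = 24

Computing the first values: h(1) = 24 and h(2) = 120; gcd(24, 120) = 24, so d ≤ 24.
We prove 24 | m(m + 1)(m + 2)(m + 3) for all m ≥ 1 by induction on m.
When m = 1: h(1) = 24 = 24·(1), so 24 | h(1).
Suppose the result is true for m = p, i.e. 24 | h(p). Then
h(p+1) − h(p) = (p+1)·(p+2)·(p+3)·(p+4) − p·(p+1)·(p+2)·(p+3) = (p+1)·(p+2)·(p+3)·[(p+4) − p] = 4·(p+1)·(p+2)·(p+3). The product of 3 consecutive integers is divisible by (3)! = 6, so h(p+1) − h(p) is divisible by 4·6 = 24. By the inductive hypothesis 24 | h(p), hence 24 | h(p+1).
By the principle of mathematical induction, the result holds for all m ≥ 1.
Therefore the largest such d is 24.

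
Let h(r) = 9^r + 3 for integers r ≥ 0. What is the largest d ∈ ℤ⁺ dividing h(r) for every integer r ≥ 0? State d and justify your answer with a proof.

d = 4

Computing the first values: h(0) = 4 and h(1) = 12; gcd(4, 12) = 4, so d ≤ 4.
We prove 4 | 9^r + 3 for all r ≥ 0 by induction on r.
Base step (r = 0): h(0) = 4 = 4·(1), so 4 | h(0).
Inductive step: assume the claim holds for r = j, i.e. 4 | h(j). Then
h(j+1) = 9^(j+1) + 3 = 9·(9^j + 3) - 24 = 9·h(j) - 24. The first term is divisible by 4 by the inductive hypothesis, and -24 is divisible by 4. Hence 4 | h(j+1).
This completes the induction.
Therefore the largest such d is 4.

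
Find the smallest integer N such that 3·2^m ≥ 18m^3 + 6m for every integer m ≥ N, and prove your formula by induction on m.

N = 15

At m = 14: 49152 < 49476, so the inequality fails and N ≥ 15. We prove 3·2^m ≥ 18m^3 + 6m for all m ≥ 15.
Base case (m = 15): 3·2^m = 98304 and 18m^3 + 6m = 60840, so 98304 ≥ 60840.
Inductive step: suppose the statement holds for some p ≥ 15, so 3·2^p ≥ 18p^3 + 6p.
Then 3·2^(p + 1) = 2·(3·2^p) ≥ 2·(18p^3 + 6p).
Also, for p ≥ 15 we have 2·(18p^3 + 6p) ≥ 18(p+1)^3 + 6(p+1), since 2·(18p^3 + 6p) − (18(p+1)^3 + 6(p+1)) = 18p^3 - 54p^2 - 48p - 24, which is nonnegative for all p ≥ 15.
Combining, 3·2^(p + 1) ≥ 18(p+1)^3 + 6(p+1).
This completes the induction.
Hence the smallest such N is 15.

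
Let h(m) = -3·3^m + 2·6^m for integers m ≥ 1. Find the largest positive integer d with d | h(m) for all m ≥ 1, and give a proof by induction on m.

d = 3

Computing the first values: h(1) = 3 and h(2) = 45; gcd(3, 45) = 3, so d ≤ 3.
We prove 3 | -3·3^m + 2·6^m for all m ≥ 1 by induction on m.
When m = 1: h(1) = 3 = 3·(1), so 3 | h(1).
Inductive step: assume the claim holds for m = r, i.e. 3 | h(r). Then
h(r+1) − 6·h(r) = (-3·3^(r+1) + 2·6^(r+1)) − 6·(-3·3^r + 2·6^r) = (-3)·3^r·(3 − 6) = (9)·3^r. Since 3 | h(r) by the inductive hypothesis, 3 | 6·h(r); and 3 | 9 since 9 = 3·3. Therefore 3 | h(r+1).
By the principle of mathematical induction, the result holds for all m ≥ 1.
Therefore the largest such d is 3.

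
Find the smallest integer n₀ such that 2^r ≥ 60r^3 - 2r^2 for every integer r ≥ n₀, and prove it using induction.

n₀ = 19

At r = 18: 262144 < 349272, so the inequality fails and n₀ ≥ 19. We prove 2^r ≥ 60r^3 - 2r^2 for all r ≥ 19.
For the base case r = 19: 2^r = 524288 and 60r^3 - 2r^2 = 410818, so 524288 ≥ 410818.
Inductive step: assume the claim holds for r = k, so 2^k ≥ 60k^3 - 2k^2.
Then 2^(k + 1) = 2·(2^k) ≥ 2·(60k^3 - 2k^2).
Also, for k ≥ 19 we have 2·(60k^3 - 2k^2) ≥ 60(k+1)^3 - 2(k+1)^2, since 2·(60k^3 - 2k^2) − (60(k+1)^3 - 2(k+1)^2) = 60k^3 - 182k^2 - 176k - 58, which is nonnegative for all k ≥ 19.
Combining, 2^(k + 1) ≥ 60(k+1)^3 - 2(k+1)^2.
This completes the induction.
Hence the smallest such n₀ is 19.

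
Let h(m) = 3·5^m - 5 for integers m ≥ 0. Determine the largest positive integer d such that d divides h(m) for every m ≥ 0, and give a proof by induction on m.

Computing the first values: h(0) = -2 and h(1) = 10; gcd(-2, 10) = 2, so d ≤ 2.
We prove 2 | 3·5^m - 5 for all m ≥ 0 by induction on m.
When m = 0: h(0) = -2 = 2·(-1), so 2 | h(0).
Inductive step: assume the claim holds for m = j, i.e. 2 | h(j). Then
h(j+1) = 3·5^(j+1) - 5 = 5·(3·5^j - 5) + 20 = 5·h(j) + 20. The first term is divisible by 2 by the inductive hypothesis, and 20 is divisible by 2. Hence 2 | h(j+1).
This completes the induction.
Therefore the largest such d is 2.

d = 2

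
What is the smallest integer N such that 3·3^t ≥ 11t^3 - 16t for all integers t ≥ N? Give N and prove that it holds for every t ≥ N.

At t = 6: 2187 < 2280, so the inequality fails and N ≥ 7. We prove 3·3^t ≥ 11t^3 - 16t for all t ≥ 7.
When t = 7: 3·3^t = 6561 and 11t^3 - 16t = 3661, so 6561 ≥ 3661.
Inductive step: suppose the statement holds for some r ≥ 7, so 3·3^r ≥ 11r^3 - 16r.
Then 3·3^(r + 1) = 3·(3·3^r) ≥ 3·(11r^3 - 16r).
Also, for r ≥ 7 we have 3·(11r^3 - 16r) ≥ 11(r+1)^3 - 16(r+1), since 3·(11r^3 - 16r) − (11(r+1)^3 - 16(r+1)) = 22r^3 - 33r^2 - 65r + 5, which is nonnegative for all r ≥ 7.
Combining, 3·3^(r + 1) ≥ 11(r+1)^3 - 16(r+1).
This completes the induction.
Hence the smallest such N is 7.

N = 7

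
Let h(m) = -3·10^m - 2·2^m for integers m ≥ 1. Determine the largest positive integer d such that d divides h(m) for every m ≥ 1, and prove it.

d = 2

Computing the first values: h(1) = -34 and h(2) = -308; gcd(-34, -308) = 2, so d ≤ 2.
We prove 2 | -3·10^m - 2·2^m for all m ≥ 1 by induction on m.
For the base case m = 1: h(1) = -34 = 2·(-17), so 2 | h(1).
Inductive step: suppose the statement holds for some j ≥ 1, i.e. 2 | h(j). Then
h(j+1) − 10·h(j) = (-3·10^(j+1) - 2·2^(j+1)) − 10·(-3·10^j - 2·2^j) = (-2)·2^j·(2 − 10) = (16)·2^j. Since 2 | h(j) by the inductive hypothesis, 2 | 10·h(j); and 2 | 16 since 16 = 2·8. Therefore 2 | h(j+1).
By the principle of mathematical induction, the result holds for all m ≥ 1.
Therefore the largest such d is 2.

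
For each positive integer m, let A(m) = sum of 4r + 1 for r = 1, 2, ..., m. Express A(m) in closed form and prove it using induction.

A(m) = m(2m + 3)

We claim A(m) = m(2m + 3) for all m ≥ 1.
Base case (m = 1): A(1) = 5, and the closed form gives 5. They agree.
Inductive step: suppose the statement holds for some r ≥ 1, so A(r) = r(2r + 3).
Then A(r+1) = A(r) + (4r + 5) = (r(2r + 3)) + (4r + 5).
Simplifying, A(r+1) = (r + 1)(2r + 5) = (r+1)(2(r+1) + 3),
which is the closed form with m = r+1.
By the principle of mathematical induction, the result holds for all m ≥ 1.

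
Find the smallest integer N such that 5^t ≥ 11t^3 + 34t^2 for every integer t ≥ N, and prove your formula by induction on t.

At t = 4: 625 < 1248, so the inequality fails and N ≥ 5. We prove 5^t ≥ 11t^3 + 34t^2 for all t ≥ 5.
For the base case t = 5: 5^t = 3125 and 11t^3 + 34t^2 = 2225, so 3125 ≥ 2225.
Inductive step: suppose the statement holds for some i ≥ 5, so 5^i ≥ 11i^3 + 34i^2.
Then 5^(i + 1) = 5·(5^i) ≥ 5·(11i^3 + 34i^2).
Also, for i ≥ 5 we have 5·(11i^3 + 34i^2) ≥ 11(i+1)^3 + 34(i+1)^2, since 5·(11i^3 + 34i^2) − (11(i+1)^3 + 34(i+1)^2) = 44i^3 + 103i^2 - 101i - 45, which is nonnegative for all i ≥ 5.
Combining, 5^(i + 1) ≥ 11(i+1)^3 + 34(i+1)^2.
By induction, the statement is established for all t ≥ 5.
Hence the smallest such N is 5.

N = 5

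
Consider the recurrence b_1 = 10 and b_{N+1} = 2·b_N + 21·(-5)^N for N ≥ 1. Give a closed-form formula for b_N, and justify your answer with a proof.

Computing the first terms: b_1 = 10, b_2 = -85, b_3 = 355. This suggests b_N = -3(-5)^N - 5·2^(N - 1).
When N = 1: the formula gives 10 = 10 = b_1.
Inductive step: assume the claim holds for N = i, so b_i = -3(-5)^i - 5·2^(i - 1).
Then b_{i+1} = 2·b_i + 21·(-5)^i = 2·(-3(-5)^i - 5·2^(i - 1)) + 21·(-5)^i = -3(-5)^(i + 1) - 5·2^i = -3(-5)^(i+1) - 5·2^((i+1) - 1),
which is the claimed formula at N = i+1.
Hence, by induction on N, the claim holds for every N ≥ 1.

b_N = -3(-5)^N - 5·2^(N - 1)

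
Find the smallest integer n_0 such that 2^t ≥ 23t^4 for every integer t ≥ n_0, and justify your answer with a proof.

n_0 = 23

At t = 22: 4194304 < 5387888, so the inequality fails and n_0 ≥ 23. We prove 2^t ≥ 23t^4 for all t ≥ 23.
Base step (t = 23): 2^t = 8388608 and 23t^4 = 6436343, so 8388608 ≥ 6436343.
Inductive step: assume the claim holds for t = p, so 2^p ≥ 23p^4.
Then 2^(p + 1) = 2·(2^p) ≥ 2·(23p^4).
Also, for p ≥ 23 we have 2·(23p^4) ≥ 23(p+1)^4, since 2 ≥ (1 + 1/p)^4 for all p ≥ 23.
Combining, 2^(p + 1) ≥ 23(p+1)^4.
By the principle of mathematical induction, the result holds for all t ≥ 23.
Hence the smallest such n_0 is 23.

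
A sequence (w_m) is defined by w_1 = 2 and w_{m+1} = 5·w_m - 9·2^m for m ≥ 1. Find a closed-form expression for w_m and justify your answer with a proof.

Computing the first terms: w_1 = 2, w_2 = -8, w_3 = -76. This suggests w_m = 3·2^m - 4·5^(m - 1).
When m = 1: the formula gives 2 = 2 = w_1.
For the inductive step, assume it holds for an arbitrary j ≥ 1, so w_j = 3·2^j - 4·5^(j - 1).
Then w_{j+1} = 5·w_j - 9·2^j = 5·(3·2^j - 4·5^(j - 1)) - 9·2^j = 3·2^(j + 1) - 4·5^j = 3·2^(j+1) - 4·5^((j+1) - 1),
which is the claimed formula at m = j+1.
This completes the induction.

w_m = 3·2^m - 4·5^(m - 1)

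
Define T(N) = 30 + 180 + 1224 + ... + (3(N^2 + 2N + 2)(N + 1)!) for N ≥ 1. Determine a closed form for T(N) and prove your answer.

We claim T(N) = (3N + 3)(N + 2)! - 6 for all N ≥ 1.
Base step (N = 1): T(1) = 30, and the closed form gives 30. They agree.
Suppose the result is true for N = k, so T(k) = (3k + 3)(k + 2)! - 6.
Then T(k+1) = T(k) + (3(k^2 + 4k + 5)(k + 2)!) = ((3k + 3)(k + 2)! - 6) + (3(k^2 + 4k + 5)(k + 2)!).
Simplifying, T(k+1) = (3(k+1) + 3)((k+1) + 2)! - 6,
which is the closed form with N = k+1.
By induction, the statement is established for all N ≥ 1.

T(N) = (3N + 3)(N + 2)! - 6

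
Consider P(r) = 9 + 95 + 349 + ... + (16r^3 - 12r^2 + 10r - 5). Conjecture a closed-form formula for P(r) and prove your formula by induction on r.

We claim P(r) = r(4r^3 + 4r^2 + 3r - 2) for all r ≥ 1.
Base case (r = 1): P(1) = 9, and the closed form gives 9. They agree.
Inductive step: assume the claim holds for r = k, so P(k) = k(4k^3 + 4k^2 + 3k - 2).
Then P(k+1) = P(k) + (16k^3 + 36k^2 + 34k + 9) = (k(4k^3 + 4k^2 + 3k - 2)) + (16k^3 + 36k^2 + 34k + 9).
Simplifying, P(k+1) = (k + 1)(4k^3 + 16k^2 + 23k + 9) = (k+1)(4(k+1)^3 + 4(k+1)^2 + 3(k+1) - 2),
which is the closed form with r = k+1.
This completes the induction.

P(r) = r(4r^3 + 4r^2 + 3r - 2)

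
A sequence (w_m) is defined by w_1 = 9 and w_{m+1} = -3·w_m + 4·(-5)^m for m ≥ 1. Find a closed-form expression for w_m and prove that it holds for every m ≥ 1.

w_m = -(-3)^(m - 1) - 2(-5)^m

Computing the first terms: w_1 = 9, w_2 = -47, w_3 = 241. This suggests w_m = -(-3)^(m - 1) - 2(-5)^m.
For the base case m = 1: the formula gives 9 = 9 = w_1.
For the inductive step, assume it holds for an arbitrary k ≥ 1, so w_k = -(-3)^(k - 1) - 2(-5)^k.
Then w_{k+1} = -3·w_k + 4·(-5)^k = -3·(-(-3)^(k - 1) - 2(-5)^k) + 4·(-5)^k = -(-3)^k - 2(-5)^(k + 1) = -(-3)^((k+1) - 1) - 2(-5)^(k+1),
which is the claimed formula at m = k+1.
By induction, the statement is established for all m ≥ 1.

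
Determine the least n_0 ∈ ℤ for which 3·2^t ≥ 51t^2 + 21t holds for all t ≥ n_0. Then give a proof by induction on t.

At t = 11: 6144 < 6402, so the inequality fails and n_0 ≥ 12. We prove 3·2^t ≥ 51t^2 + 21t for all t ≥ 12.
For the base case t = 12: 3·2^t = 12288 and 51t^2 + 21t = 7596, so 12288 ≥ 7596.
For the inductive step, assume it holds for an arbitrary r ≥ 12, so 3·2^r ≥ 51r^2 + 21r.
Then 3·2^(r + 1) = 2·(3·2^r) ≥ 2·(51r^2 + 21r).
Also, for r ≥ 12 we have 2·(51r^2 + 21r) ≥ 51(r+1)^2 + 21(r+1), since 2·(51r^2 + 21r) − (51(r+1)^2 + 21(r+1)) = 51r^2 - 81r - 72, which is nonnegative for all r ≥ 12.
Combining, 3·2^(r + 1) ≥ 51(r+1)^2 + 21(r+1).
By induction, the statement is established for all t ≥ 12.
Hence the smallest such n_0 is 12.

n_0 = 12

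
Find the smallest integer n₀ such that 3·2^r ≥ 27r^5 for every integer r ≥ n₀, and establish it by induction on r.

At r = 26: 201326592 < 320797152, so the inequality fails and n₀ ≥ 27. We prove 3·2^r ≥ 27r^5 for all r ≥ 27.
Base step (r = 27): 3·2^r = 402653184 and 27r^5 = 387420489, so 402653184 ≥ 387420489.
Suppose the result is true for r = p, so 3·2^p ≥ 27p^5.
Then 3·2^(p + 1) = 2·(3·2^p) ≥ 2·(27p^5).
Also, for p ≥ 27 we have 2·(27p^5) ≥ 27(p+1)^5, since 2 ≥ (1 + 1/p)^5 for all p ≥ 27.
Combining, 3·2^(p + 1) ≥ 27(p+1)^5.
By induction, the statement is established for all r ≥ 27.
Hence the smallest such n₀ is 27.

n₀ = 27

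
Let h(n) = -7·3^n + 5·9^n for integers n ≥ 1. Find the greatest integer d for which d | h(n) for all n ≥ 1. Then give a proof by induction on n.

Computing the first values: h(1) = 24 and h(2) = 342; gcd(24, 342) = 6, so d ≤ 6.
We prove 6 | -7·3^n + 5·9^n for all n ≥ 1 by induction on n.
For the base case n = 1: h(1) = 24 = 6·(4), so 6 | h(1).
Suppose the result is true for n = j, i.e. 6 | h(j). Then
h(j+1) − 9·h(j) = (-7·3^(j+1) + 5·9^(j+1)) − 9·(-7·3^j + 5·9^j) = (-7)·3^j·(3 − 9) = (42)·3^j. Since 6 | h(j) by the inductive hypothesis, 6 | 9·h(j); and 6 | 42 since 42 = 6·7. Therefore 6 | h(j+1).
Hence, by induction on n, the claim holds for every n ≥ 1.
Therefore the largest such d is 6.

d = 6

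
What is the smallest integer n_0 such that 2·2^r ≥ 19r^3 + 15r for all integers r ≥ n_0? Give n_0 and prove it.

n_0 = 15

At r = 14: 32768 < 52346, so the inequality fails and n_0 ≥ 15. We prove 2·2^r ≥ 19r^3 + 15r for all r ≥ 15.
Base case (r = 15): 2·2^r = 65536 and 19r^3 + 15r = 64350, so 65536 ≥ 64350.
Inductive step: suppose the statement holds for some i ≥ 15, so 2·2^i ≥ 19i^3 + 15i.
Then 2·2^(i + 1) = 2·(2·2^i) ≥ 2·(19i^3 + 15i).
Also, for i ≥ 15 we have 2·(19i^3 + 15i) ≥ 19(i+1)^3 + 15(i+1), since 2·(19i^3 + 15i) − (19(i+1)^3 + 15(i+1)) = 19i^3 - 57i^2 - 42i - 34, which is nonnegative for all i ≥ 15.
Combining, 2·2^(i + 1) ≥ 19(i+1)^3 + 15(i+1).
By the principle of mathematical induction, the result holds for all r ≥ 15.
Hence the smallest such n_0 is 15.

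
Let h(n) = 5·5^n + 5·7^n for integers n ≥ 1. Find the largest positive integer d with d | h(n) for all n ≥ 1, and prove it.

Computing the first values: h(1) = 60 and h(2) = 370; gcd(60, 370) = 10, so d ≤ 10.
We prove 10 | 5·5^n + 5·7^n for all n ≥ 1 by induction on n.
Base case (n = 1): h(1) = 60 = 10·(6), so 10 | h(1).
Inductive step: suppose the statement holds for some p ≥ 1, i.e. 10 | h(p). Then
h(p+1) − 7·h(p) = (5·5^(p+1) + 5·7^(p+1)) − 7·(5·5^p + 5·7^p) = (5)·5^p·(5 − 7) = (-10)·5^p. Since 10 | h(p) by the inductive hypothesis, 10 | 7·h(p); and 10 | -10 since -10 = 10·-1. Therefore 10 | h(p+1).
By the principle of mathematical induction, the result holds for all n ≥ 1.
Therefore the largest such d is 10.

d = 10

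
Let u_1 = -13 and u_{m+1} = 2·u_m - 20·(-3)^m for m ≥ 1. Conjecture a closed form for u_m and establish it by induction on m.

Computing the first terms: u_1 = -13, u_2 = 34, u_3 = -112. This suggests u_m = 4(-3)^m - 2^(m - 1).
Base step (m = 1): the formula gives -13 = -13 = u_1.
Suppose the result is true for m = p, so u_p = 4(-3)^p - 2^(p - 1).
Then u_{p+1} = 2·u_p - 20·(-3)^p = 2·(4(-3)^p - 2^(p - 1)) - 20·(-3)^p = 4(-3)^(p + 1) - 2^p = 4(-3)^(p+1) - 2^((p+1) - 1),
which is the claimed formula at m = p+1.
Hence, by induction on m, the claim holds for every m ≥ 1.

u_m = 4(-3)^m - 2^(m - 1)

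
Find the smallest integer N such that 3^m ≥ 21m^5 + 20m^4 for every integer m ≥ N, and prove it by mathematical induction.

N = 16

At m = 15: 14348907 < 16959375, so the inequality fails and N ≥ 16. We prove 3^m ≥ 21m^5 + 20m^4 for all m ≥ 16.
When m = 16: 3^m = 43046721 and 21m^5 + 20m^4 = 23330816, so 43046721 ≥ 23330816.
For the inductive step, assume it holds for an arbitrary k ≥ 16, so 3^k ≥ 21k^5 + 20k^4.
Then 3^(k + 1) = 3·(3^k) ≥ 3·(21k^5 + 20k^4).
Also, for k ≥ 16 we have 3·(21k^5 + 20k^4) ≥ 21(k+1)^5 + 20(k+1)^4, since 3·(21k^5 + 20k^4) − (21(k+1)^5 + 20(k+1)^4) = 42k^5 - 65k^4 - 290k^3 - 330k^2 - 185k - 41, which is nonnegative for all k ≥ 16.
Combining, 3^(k + 1) ≥ 21(k+1)^5 + 20(k+1)^4.
By induction, the statement is established for all m ≥ 16.
Hence the smallest such N is 16.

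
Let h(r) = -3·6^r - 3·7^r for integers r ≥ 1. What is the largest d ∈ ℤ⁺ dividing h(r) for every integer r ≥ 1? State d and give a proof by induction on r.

d = 3

Computing the first values: h(1) = -39 and h(2) = -255; gcd(-39, -255) = 3, so d ≤ 3.
We prove 3 | -3·6^r - 3·7^r for all r ≥ 1 by induction on r.
When r = 1: h(1) = -39 = 3·(-13), so 3 | h(1).
For the inductive step, assume it holds for an arbitrary j ≥ 1, i.e. 3 | h(j). Then
h(j+1) − 7·h(j) = (-3·6^(j+1) - 3·7^(j+1)) − 7·(-3·6^j - 3·7^j) = (-3)·6^j·(6 − 7) = (3)·6^j. Since 3 | h(j) by the inductive hypothesis, 3 | 7·h(j); and 3 | 3 since 3 = 3·1. Therefore 3 | h(j+1).
By induction, the statement is established for all r ≥ 1.
Therefore the largest such d is 3.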